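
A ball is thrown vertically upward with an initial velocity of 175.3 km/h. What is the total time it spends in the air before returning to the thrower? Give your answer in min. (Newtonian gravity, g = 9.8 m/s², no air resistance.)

v₀ = 175.3 km/h × 0.2777777777777778 = 48.6944 m/s
t_total = 2 × v₀ / g = 2 × 48.6944 / 9.8 = 9.93763 s
t_total = 9.93763 s / 60.0 = 0.1656 min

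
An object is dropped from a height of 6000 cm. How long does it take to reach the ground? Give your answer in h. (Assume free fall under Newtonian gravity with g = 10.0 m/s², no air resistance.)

h = 6000 cm × 0.01 = 60.0 m
t = √(2h/g) = √(2 × 60.0 / 10.0) = 3.464102 s
t = 3.464102 s / 3600.0 = 0.0009623 h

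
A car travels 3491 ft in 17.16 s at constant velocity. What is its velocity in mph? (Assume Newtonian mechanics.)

d = 3491 ft × 0.3048 = 1064.06 m
v = d / t = 1064.06 / 17.16 = 62.0082 m/s
v = 62.0082 m/s / 0.44704 = 138.7 mph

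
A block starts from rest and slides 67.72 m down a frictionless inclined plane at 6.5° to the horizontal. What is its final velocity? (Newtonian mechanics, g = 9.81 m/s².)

a = g sin(θ) = 9.81 × sin(6.5°) = 1.1105 m/s²
v = √(2ad) = √(2 × 1.1105 × 67.72) = 12.26 m/s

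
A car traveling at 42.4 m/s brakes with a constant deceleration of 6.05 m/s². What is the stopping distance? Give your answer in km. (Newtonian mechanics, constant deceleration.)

d = v₀² / (2a) = 42.4² / (2 × 6.05) = 1797.76 / 12.1 = 148.575 m
d = 148.575 m / 1000.0 = 0.1486 km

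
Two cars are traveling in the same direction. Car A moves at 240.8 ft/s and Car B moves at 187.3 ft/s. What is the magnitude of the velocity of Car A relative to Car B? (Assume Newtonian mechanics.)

v_rel = |v_A - v_B| = |240.8 - 187.3| = 53.5 ft/s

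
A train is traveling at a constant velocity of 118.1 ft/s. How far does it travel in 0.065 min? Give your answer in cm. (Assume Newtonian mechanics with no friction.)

v = 118.1 ft/s × 0.3048 = 35.9969 m/s
t = 0.065 min × 60.0 = 3.9 s
d = v × t = 35.9969 × 3.9 = 140.388 m
d = 140.388 m / 0.01 = 14040 cm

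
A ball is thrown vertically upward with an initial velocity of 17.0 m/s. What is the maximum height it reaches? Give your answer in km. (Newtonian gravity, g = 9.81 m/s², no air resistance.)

h_max = v₀² / (2g) = 17.0² / (2 × 9.81) = 289.0 / 19.62 = 14.7299 m
h_max = 14.7299 m / 1000.0 = 0.01473 km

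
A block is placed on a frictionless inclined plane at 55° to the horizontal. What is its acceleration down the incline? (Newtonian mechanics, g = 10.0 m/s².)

a = g sin(θ) = 10.0 × sin(55°) = 10.0 × 0.8192 = 8.19 m/s²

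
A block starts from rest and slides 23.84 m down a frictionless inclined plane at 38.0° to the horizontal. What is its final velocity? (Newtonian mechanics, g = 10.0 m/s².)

a = g sin(θ) = 10.0 × sin(38.0°) = 6.1566 m/s²
v = √(2ad) = √(2 × 6.1566 × 23.84) = 17.13 m/s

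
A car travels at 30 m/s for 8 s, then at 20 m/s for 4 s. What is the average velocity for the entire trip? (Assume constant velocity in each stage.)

d₁ = v₁t₁ = 30 × 8 = 240 m
d₂ = v₂t₂ = 20 × 4 = 80 m
d_total = 320 m, t_total = 12 s
v_avg = d_total/t_total = 320/12 = 26.67 m/s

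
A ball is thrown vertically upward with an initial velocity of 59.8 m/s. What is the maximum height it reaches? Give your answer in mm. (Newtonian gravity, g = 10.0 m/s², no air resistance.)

h_max = v₀² / (2g) = 59.8² / (2 × 10.0) = 3576.04 / 20.0 = 178.802 m
h_max = 178.802 m / 0.001 = 178800 mm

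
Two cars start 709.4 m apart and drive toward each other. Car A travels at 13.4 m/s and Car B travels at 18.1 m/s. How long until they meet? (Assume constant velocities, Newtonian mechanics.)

Combined speed: v_combined = 13.4 + 18.1 = 31.5 m/s
Time to meet: t = d/v_combined = 709.4/31.5 = 22.52 s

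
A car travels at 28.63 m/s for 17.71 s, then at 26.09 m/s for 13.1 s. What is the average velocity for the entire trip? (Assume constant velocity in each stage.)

d₁ = v₁t₁ = 28.63 × 17.71 = 507.0373 m
d₂ = v₂t₂ = 26.09 × 13.1 = 341.779 m
d_total = 848.8163 m, t_total = 30.81 s
v_avg = d_total/t_total = 848.8163/30.81 = 27.55 m/s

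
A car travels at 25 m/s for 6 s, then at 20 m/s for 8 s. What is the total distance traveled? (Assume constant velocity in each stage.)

d₁ = v₁t₁ = 25 × 6 = 150 m
d₂ = v₂t₂ = 20 × 8 = 160 m
d_total = 150 + 160 = 310 m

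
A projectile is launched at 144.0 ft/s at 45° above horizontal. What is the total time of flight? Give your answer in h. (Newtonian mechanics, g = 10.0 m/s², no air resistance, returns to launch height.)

v₀ = 144.0 ft/s × 0.3048 = 43.8912 m/s
T = 2 × v₀ × sin(θ) / g = 2 × 43.8912 × sin(45°) / 10.0 = 2 × 43.8912 × 0.707107 / 10.0 = 6.20715 s
T = 6.20715 s / 3600.0 = 0.001724 h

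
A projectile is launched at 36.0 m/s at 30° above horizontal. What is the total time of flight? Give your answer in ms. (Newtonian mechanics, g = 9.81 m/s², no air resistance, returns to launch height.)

T = 2 × v₀ × sin(θ) / g = 2 × 36.0 × sin(30°) / 9.81 = 2 × 36.0 × 0.5 / 9.81 = 3.66972 s
T = 3.66972 s / 0.001 = 3670 ms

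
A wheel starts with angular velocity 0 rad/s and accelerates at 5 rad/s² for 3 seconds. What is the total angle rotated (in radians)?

θ = ω₀t + ½αt² = 0×3 + ½×5×3² = 22.5 rad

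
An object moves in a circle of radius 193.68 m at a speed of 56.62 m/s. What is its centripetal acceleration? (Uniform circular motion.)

a_c = v²/r = 56.62²/193.68 = 3205.8244/193.68 = 16.55 m/s²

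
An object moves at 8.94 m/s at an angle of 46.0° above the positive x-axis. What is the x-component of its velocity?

vₓ = v cos(θ) = 8.94 × cos(46.0°) = 6.21 m/s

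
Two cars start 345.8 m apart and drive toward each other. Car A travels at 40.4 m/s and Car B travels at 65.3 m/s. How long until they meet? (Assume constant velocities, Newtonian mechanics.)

Combined speed: v_combined = 40.4 + 65.3 = 105.7 m/s
Time to meet: t = d/v_combined = 345.8/105.7 = 3.27 s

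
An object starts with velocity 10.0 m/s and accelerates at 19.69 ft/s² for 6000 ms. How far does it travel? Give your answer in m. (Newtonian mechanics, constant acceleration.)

a = 19.69 ft/s² × 0.3048 = 6.00151 m/s²
t = 6000 ms × 0.001 = 6.0 s
d = v₀ × t + ½ × a × t² = 10.0 × 6.0 + 0.5 × 6.00151 × 6.0² = 168.0 m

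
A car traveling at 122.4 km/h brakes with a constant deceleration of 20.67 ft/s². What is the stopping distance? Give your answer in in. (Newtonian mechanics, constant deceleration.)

v₀ = 122.4 km/h × 0.2777777777777778 = 34.0 m/s
a = 20.67 ft/s² × 0.3048 = 6.30022 m/s²
d = v₀² / (2a) = 34.0² / (2 × 6.30022) = 1156.0 / 12.6004 = 91.7431 m
d = 91.7431 m / 0.0254 = 3612 in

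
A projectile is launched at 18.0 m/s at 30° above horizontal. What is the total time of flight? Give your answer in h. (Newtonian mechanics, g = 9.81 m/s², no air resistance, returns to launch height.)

T = 2 × v₀ × sin(θ) / g = 2 × 18.0 × sin(30°) / 9.81 = 2 × 18.0 × 0.5 / 9.81 = 1.83486 s
T = 1.83486 s / 3600.0 = 0.0005097 h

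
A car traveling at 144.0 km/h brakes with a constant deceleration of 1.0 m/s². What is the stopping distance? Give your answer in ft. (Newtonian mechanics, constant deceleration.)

v₀ = 144.0 km/h × 0.2777777777777778 = 40.0 m/s
d = v₀² / (2a) = 40.0² / (2 × 1.0) = 1600.0 / 2.0 = 800.0 m
d = 800.0 m / 0.3048 = 2625 ft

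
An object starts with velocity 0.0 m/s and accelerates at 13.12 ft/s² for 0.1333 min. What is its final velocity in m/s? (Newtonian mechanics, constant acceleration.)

a = 13.12 ft/s² × 0.3048 = 3.99898 m/s²
t = 0.1333 min × 60.0 = 7.998 s
v = v₀ + a × t = 0.0 + 3.99898 × 7.998 = 31.98 m/s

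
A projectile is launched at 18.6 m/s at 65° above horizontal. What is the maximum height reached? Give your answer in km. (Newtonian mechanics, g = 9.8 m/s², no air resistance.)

H = v₀² × sin²(θ) / (2g) = 18.6² × sin(65°)² / (2 × 9.8) = 345.96 × 0.821394 / 19.6 = 14.4984 m
H = 14.4984 m / 1000.0 = 0.0145 km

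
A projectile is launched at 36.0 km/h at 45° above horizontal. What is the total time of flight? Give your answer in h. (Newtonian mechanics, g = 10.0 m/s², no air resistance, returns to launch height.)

v₀ = 36.0 km/h × 0.2777777777777778 = 10.0 m/s
T = 2 × v₀ × sin(θ) / g = 2 × 10.0 × sin(45°) / 10.0 = 2 × 10.0 × 0.707107 / 10.0 = 1.41421 s
T = 1.41421 s / 3600.0 = 0.0003928 h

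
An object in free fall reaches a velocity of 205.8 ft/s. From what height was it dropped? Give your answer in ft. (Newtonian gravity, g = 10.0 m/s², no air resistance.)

v = 205.8 ft/s × 0.3048 = 62.7278 m/s
h = v² / (2g) = 62.7278² / (2 × 10.0) = 196.739 m
h = 196.739 m / 0.3048 = 645.5 ft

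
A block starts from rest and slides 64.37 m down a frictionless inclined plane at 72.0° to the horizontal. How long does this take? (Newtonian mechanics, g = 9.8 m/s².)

a = g sin(θ) = 9.8 × sin(72.0°) = 9.3204 m/s²
t = √(2d/a) = √(2 × 64.37 / 9.3204) = 3.72 s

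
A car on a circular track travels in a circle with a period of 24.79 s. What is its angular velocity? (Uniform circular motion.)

ω = 2π/T = 2π/24.79 = 0.2535 rad/s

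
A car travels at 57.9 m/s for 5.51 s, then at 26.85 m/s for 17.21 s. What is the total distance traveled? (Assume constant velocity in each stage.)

d₁ = v₁t₁ = 57.9 × 5.51 = 319.029 m
d₂ = v₂t₂ = 26.85 × 17.21 = 462.0885 m
d_total = 319.029 + 462.0885 = 781.12 m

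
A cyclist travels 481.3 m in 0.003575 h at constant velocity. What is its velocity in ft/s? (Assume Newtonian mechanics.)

t = 0.003575 h × 3600.0 = 12.87 s
v = d / t = 481.3 / 12.87 = 37.397 m/s
v = 37.397 m/s / 0.3048 = 122.7 ft/s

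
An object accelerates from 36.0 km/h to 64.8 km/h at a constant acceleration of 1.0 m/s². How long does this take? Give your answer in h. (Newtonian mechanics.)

v₀ = 36.0 km/h × 0.2777777777777778 = 10.0 m/s
v = 64.8 km/h × 0.2777777777777778 = 18.0 m/s
t = (v - v₀) / a = (18.0 - 10.0) / 1.0 = 8.0 s
t = 8.0 s / 3600.0 = 0.002222 h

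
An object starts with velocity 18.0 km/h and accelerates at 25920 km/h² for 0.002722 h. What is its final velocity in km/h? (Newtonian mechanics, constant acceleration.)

v₀ = 18.0 km/h × 0.2777777777777778 = 5.0 m/s
a = 25920 km/h² × 7.716049382716049e-05 = 2.0 m/s²
t = 0.002722 h × 3600.0 = 9.7992 s
v = v₀ + a × t = 5.0 + 2.0 × 9.7992 = 24.5984 m/s
v = 24.5984 m/s / 0.2777777777777778 = 88.55 km/h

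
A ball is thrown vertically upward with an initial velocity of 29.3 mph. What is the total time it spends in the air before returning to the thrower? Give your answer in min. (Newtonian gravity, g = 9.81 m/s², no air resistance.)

v₀ = 29.3 mph × 0.44704 = 13.0983 m/s
t_total = 2 × v₀ / g = 2 × 13.0983 / 9.81 = 2.6704 s
t_total = 2.6704 s / 60.0 = 0.04451 min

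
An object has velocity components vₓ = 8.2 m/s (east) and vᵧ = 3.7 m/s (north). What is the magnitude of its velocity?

|v| = √(vₓ² + vᵧ²) = √(8.2² + 3.7²) = √(80.93) = 9.0 m/s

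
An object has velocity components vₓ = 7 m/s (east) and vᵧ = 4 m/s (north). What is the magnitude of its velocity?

|v| = √(vₓ² + vᵧ²) = √(7² + 4²) = √(65) = 8.06 m/s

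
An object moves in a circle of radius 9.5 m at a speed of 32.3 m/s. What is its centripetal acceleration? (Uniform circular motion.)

a_c = v²/r = 32.3²/9.5 = 1043.29/9.5 = 109.82 m/s²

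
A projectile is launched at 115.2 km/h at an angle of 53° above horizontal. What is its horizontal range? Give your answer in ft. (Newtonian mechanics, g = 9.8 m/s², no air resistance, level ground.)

v₀ = 115.2 km/h × 0.2777777777777778 = 32.0 m/s
R = v₀² × sin(2θ) / g = 32.0² × sin(2 × 53°) / 9.8 = 1024.0 × 0.961262 / 9.8 = 100.442 m
R = 100.442 m / 0.3048 = 329.5 ft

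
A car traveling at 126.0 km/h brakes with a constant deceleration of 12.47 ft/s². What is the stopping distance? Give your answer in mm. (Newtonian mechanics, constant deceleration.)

v₀ = 126.0 km/h × 0.2777777777777778 = 35.0 m/s
a = 12.47 ft/s² × 0.3048 = 3.80086 m/s²
d = v₀² / (2a) = 35.0² / (2 × 3.80086) = 1225.0 / 7.60172 = 161.148 m
d = 161.148 m / 0.001 = 161100 mm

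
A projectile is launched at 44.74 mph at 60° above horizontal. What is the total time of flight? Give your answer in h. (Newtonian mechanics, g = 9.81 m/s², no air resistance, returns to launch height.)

v₀ = 44.74 mph × 0.44704 = 20.0006 m/s
T = 2 × v₀ × sin(θ) / g = 2 × 20.0006 × sin(60°) / 9.81 = 2 × 20.0006 × 0.866025 / 9.81 = 3.5313 s
T = 3.5313 s / 3600.0 = 0.0009809 h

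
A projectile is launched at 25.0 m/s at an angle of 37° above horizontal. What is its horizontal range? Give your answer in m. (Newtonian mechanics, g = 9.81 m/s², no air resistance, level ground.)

R = v₀² × sin(2θ) / g = 25.0² × sin(2 × 37°) / 9.81 = 625.0 × 0.961262 / 9.81 = 61.24 m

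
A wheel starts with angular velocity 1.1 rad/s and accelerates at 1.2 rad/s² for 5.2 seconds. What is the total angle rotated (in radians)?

θ = ω₀t + ½αt² = 1.1×5.2 + ½×1.2×5.2² = 21.94 rad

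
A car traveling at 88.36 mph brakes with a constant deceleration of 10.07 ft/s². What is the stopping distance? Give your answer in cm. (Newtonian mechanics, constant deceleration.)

v₀ = 88.36 mph × 0.44704 = 39.5005 m/s
a = 10.07 ft/s² × 0.3048 = 3.06934 m/s²
d = v₀² / (2a) = 39.5005² / (2 × 3.06934) = 1560.29 / 6.13868 = 254.174 m
d = 254.174 m / 0.01 = 25420 cm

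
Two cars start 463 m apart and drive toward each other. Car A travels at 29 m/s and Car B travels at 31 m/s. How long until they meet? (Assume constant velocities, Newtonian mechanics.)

Combined speed: v_combined = 29 + 31 = 60 m/s
Time to meet: t = d/v_combined = 463/60 = 7.72 s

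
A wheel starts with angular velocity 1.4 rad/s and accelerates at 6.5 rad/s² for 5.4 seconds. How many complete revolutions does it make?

θ = ω₀t + ½αt² = 1.4×5.4 + ½×6.5×5.4² = 102.33 rad
Total revolutions = θ/(2π) = 102.33/(2π) = 16.29
Complete revolutions = ⌊16.29⌋ = 16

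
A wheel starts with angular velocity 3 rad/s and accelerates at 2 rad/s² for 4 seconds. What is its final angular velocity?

ω = ω₀ + αt = 3 + 2 × 4 = 11 rad/s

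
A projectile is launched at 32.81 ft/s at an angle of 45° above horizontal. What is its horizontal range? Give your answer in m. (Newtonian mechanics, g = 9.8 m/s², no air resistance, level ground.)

v₀ = 32.81 ft/s × 0.3048 = 10.0005 m/s
R = v₀² × sin(2θ) / g = 10.0005² × sin(2 × 45°) / 9.8 = 100.01 × 1.0 / 9.8 = 10.21 m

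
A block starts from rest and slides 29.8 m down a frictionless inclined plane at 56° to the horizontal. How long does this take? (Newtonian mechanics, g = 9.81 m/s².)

a = g sin(θ) = 9.81 × sin(56°) = 8.1329 m/s²
t = √(2d/a) = √(2 × 29.8 / 8.1329) = 2.71 s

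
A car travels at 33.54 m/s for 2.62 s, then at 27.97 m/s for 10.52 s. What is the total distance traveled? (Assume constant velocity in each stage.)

d₁ = v₁t₁ = 33.54 × 2.62 = 87.8748 m
d₂ = v₂t₂ = 27.97 × 10.52 = 294.2444 m
d_total = 87.8748 + 294.2444 = 382.12 m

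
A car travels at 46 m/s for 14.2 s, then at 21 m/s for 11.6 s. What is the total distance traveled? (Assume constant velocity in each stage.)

d₁ = v₁t₁ = 46 × 14.2 = 653.2 m
d₂ = v₂t₂ = 21 × 11.6 = 243.6 m
d_total = 653.2 + 243.6 = 896.8 m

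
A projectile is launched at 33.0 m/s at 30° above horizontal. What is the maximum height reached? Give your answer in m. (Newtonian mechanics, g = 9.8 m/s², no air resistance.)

H = v₀² × sin²(θ) / (2g) = 33.0² × sin(30°)² / (2 × 9.8) = 1089.0 × 0.25 / 19.6 = 13.89 m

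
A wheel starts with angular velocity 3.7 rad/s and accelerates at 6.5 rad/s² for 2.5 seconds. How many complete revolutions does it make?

θ = ω₀t + ½αt² = 3.7×2.5 + ½×6.5×2.5² = 29.5625 rad
Total revolutions = θ/(2π) = 29.5625/(2π) = 4.71
Complete revolutions = ⌊4.71⌋ = 4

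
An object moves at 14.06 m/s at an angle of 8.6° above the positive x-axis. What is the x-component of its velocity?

vₓ = v cos(θ) = 14.06 × cos(8.6°) = 13.9 m/s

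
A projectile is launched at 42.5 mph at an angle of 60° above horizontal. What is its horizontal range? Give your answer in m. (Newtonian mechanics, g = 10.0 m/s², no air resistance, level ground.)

v₀ = 42.5 mph × 0.44704 = 18.9992 m/s
R = v₀² × sin(2θ) / g = 18.9992² × sin(2 × 60°) / 10.0 = 360.97 × 0.866025 / 10.0 = 31.26 m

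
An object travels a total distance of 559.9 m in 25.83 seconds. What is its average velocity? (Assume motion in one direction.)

v_avg = Δd / Δt = 559.9 / 25.83 = 21.68 m/s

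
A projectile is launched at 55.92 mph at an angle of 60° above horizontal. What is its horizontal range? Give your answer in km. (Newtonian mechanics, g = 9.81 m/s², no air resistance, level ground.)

v₀ = 55.92 mph × 0.44704 = 24.9985 m/s
R = v₀² × sin(2θ) / g = 24.9985² × sin(2 × 60°) / 9.81 = 624.925 × 0.866025 / 9.81 = 55.1683 m
R = 55.1683 m / 1000.0 = 0.05517 km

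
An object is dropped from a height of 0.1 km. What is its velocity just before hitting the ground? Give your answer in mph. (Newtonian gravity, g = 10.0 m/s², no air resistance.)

h = 0.1 km × 1000.0 = 100.0 m
v = √(2gh) = √(2 × 10.0 × 100.0) = 44.7214 m/s
v = 44.7214 m/s / 0.44704 = 100.0 mph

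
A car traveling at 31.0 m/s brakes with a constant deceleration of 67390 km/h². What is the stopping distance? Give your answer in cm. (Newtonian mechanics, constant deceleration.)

a = 67390 km/h² × 7.716049382716049e-05 = 5.19985 m/s²
d = v₀² / (2a) = 31.0² / (2 × 5.19985) = 961.0 / 10.3997 = 92.4065 m
d = 92.4065 m / 0.01 = 9241 cm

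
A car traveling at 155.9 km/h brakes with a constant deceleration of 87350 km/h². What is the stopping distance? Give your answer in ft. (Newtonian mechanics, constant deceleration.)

v₀ = 155.9 km/h × 0.2777777777777778 = 43.3056 m/s
a = 87350 km/h² × 7.716049382716049e-05 = 6.73997 m/s²
d = v₀² / (2a) = 43.3056² / (2 × 6.73997) = 1875.37 / 13.4799 = 139.123 m
d = 139.123 m / 0.3048 = 456.4 ft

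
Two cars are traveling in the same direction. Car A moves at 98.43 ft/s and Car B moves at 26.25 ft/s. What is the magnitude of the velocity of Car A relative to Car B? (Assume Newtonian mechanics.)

v_rel = |v_A - v_B| = |98.43 - 26.25| = 72.18 ft/s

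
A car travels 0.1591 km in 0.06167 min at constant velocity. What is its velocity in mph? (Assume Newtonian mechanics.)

d = 0.1591 km × 1000.0 = 159.1 m
t = 0.06167 min × 60.0 = 3.7002 s
v = d / t = 159.1 / 3.7002 = 42.9977 m/s
v = 42.9977 m/s / 0.44704 = 96.18 mph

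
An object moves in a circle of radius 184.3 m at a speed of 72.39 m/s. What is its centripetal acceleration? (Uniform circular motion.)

a_c = v²/r = 72.39²/184.3 = 5240.3121/184.3 = 28.43 m/s²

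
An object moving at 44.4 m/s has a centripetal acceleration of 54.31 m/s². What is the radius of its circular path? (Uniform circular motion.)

r = v²/a_c = 44.4²/54.31 = 36.3 m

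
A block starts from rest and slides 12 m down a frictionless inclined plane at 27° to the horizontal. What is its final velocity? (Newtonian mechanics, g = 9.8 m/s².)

a = g sin(θ) = 9.8 × sin(27°) = 4.4491 m/s²
v = √(2ad) = √(2 × 4.4491 × 12) = 10.33 m/s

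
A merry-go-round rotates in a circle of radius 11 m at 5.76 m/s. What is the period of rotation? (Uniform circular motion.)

T = 2πr/v = 2π×11/5.76 = 12.0 s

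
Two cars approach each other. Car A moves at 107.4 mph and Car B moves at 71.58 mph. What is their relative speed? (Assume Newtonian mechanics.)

v_rel = v_A + v_B = 107.4 + 71.58 = 178.98 mph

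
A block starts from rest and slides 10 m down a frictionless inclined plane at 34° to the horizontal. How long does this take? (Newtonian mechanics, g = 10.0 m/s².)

a = g sin(θ) = 10.0 × sin(34°) = 5.5919 m/s²
t = √(2d/a) = √(2 × 10 / 5.5919) = 1.89 s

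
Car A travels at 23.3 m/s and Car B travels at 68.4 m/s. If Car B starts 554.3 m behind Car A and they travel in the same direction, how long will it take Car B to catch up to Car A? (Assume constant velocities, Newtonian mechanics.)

Relative speed: v_rel = 68.4 - 23.3 = 45.1 m/s
Time to catch: t = d₀/v_rel = 554.3/45.1 = 12.29 s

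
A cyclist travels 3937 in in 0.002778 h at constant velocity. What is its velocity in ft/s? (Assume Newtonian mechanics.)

d = 3937 in × 0.0254 = 99.9998 m
t = 0.002778 h × 3600.0 = 10.0008 s
v = d / t = 99.9998 / 10.0008 = 9.99918 m/s
v = 9.99918 m/s / 0.3048 = 32.81 ft/s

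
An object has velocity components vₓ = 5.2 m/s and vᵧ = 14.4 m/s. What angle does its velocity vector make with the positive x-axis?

θ = arctan(vᵧ/vₓ) = arctan(14.4/5.2) = 70.14°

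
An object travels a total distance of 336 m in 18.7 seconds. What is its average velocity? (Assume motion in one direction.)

v_avg = Δd / Δt = 336 / 18.7 = 17.97 m/s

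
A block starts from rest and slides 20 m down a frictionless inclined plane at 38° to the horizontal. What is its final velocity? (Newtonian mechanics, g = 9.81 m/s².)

a = g sin(θ) = 9.81 × sin(38°) = 6.0396 m/s²
v = √(2ad) = √(2 × 6.0396 × 20) = 15.54 m/s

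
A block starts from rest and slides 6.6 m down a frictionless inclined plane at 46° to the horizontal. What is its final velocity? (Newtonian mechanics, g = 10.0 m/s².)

a = g sin(θ) = 10.0 × sin(46°) = 7.1934 m/s²
v = √(2ad) = √(2 × 7.1934 × 6.6) = 9.74 m/s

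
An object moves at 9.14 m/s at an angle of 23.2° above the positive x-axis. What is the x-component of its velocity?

vₓ = v cos(θ) = 9.14 × cos(23.2°) = 8.4 m/s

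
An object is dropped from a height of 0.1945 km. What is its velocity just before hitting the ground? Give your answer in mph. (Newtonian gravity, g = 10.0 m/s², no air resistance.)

h = 0.1945 km × 1000.0 = 194.5 m
v = √(2gh) = √(2 × 10.0 × 194.5) = 62.3699 m/s
v = 62.3699 m/s / 0.44704 = 139.5 mph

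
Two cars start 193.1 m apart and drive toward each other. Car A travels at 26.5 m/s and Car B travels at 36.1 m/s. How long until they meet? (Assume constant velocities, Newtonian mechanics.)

Combined speed: v_combined = 26.5 + 36.1 = 62.6 m/s
Time to meet: t = d/v_combined = 193.1/62.6 = 3.08 s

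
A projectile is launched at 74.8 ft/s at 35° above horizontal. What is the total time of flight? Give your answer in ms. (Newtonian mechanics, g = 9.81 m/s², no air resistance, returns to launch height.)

v₀ = 74.8 ft/s × 0.3048 = 22.799 m/s
T = 2 × v₀ × sin(θ) / g = 2 × 22.799 × sin(35°) / 9.81 = 2 × 22.799 × 0.573576 / 9.81 = 2.66605 s
T = 2.66605 s / 0.001 = 2666 ms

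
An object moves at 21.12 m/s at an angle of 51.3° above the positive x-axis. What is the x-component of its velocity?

vₓ = v cos(θ) = 21.12 × cos(51.3°) = 13.21 m/s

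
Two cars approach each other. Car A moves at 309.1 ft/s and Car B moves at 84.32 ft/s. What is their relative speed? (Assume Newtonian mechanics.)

v_rel = v_A + v_B = 309.1 + 84.32 = 393.42 ft/s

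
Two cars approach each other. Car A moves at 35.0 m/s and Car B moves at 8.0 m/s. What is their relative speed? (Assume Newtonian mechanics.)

v_rel = v_A + v_B = 35.0 + 8.0 = 43.0 m/s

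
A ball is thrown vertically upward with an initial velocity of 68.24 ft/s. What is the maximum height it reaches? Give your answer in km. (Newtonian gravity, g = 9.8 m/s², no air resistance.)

v₀ = 68.24 ft/s × 0.3048 = 20.7996 m/s
h_max = v₀² / (2g) = 20.7996² / (2 × 9.8) = 432.623 / 19.6 = 22.0726 m
h_max = 22.0726 m / 1000.0 = 0.02207 km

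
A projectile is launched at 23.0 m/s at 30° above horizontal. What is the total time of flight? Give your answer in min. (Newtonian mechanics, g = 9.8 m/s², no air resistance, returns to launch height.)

T = 2 × v₀ × sin(θ) / g = 2 × 23.0 × sin(30°) / 9.8 = 2 × 23.0 × 0.5 / 9.8 = 2.34694 s
T = 2.34694 s / 60.0 = 0.03912 min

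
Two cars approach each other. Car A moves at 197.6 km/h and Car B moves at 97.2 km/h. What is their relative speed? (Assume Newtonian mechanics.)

v_rel = v_A + v_B = 197.6 + 97.2 = 294.8 km/h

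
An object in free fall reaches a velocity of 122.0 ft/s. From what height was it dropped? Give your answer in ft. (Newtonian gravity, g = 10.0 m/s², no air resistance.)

v = 122.0 ft/s × 0.3048 = 37.1856 m/s
h = v² / (2g) = 37.1856² / (2 × 10.0) = 69.1384 m
h = 69.1384 m / 0.3048 = 226.8 ft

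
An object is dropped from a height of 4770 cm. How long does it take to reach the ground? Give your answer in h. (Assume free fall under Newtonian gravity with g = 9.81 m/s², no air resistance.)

h = 4770 cm × 0.01 = 47.7 m
t = √(2h/g) = √(2 × 47.7 / 9.81) = 3.11846 s
t = 3.11846 s / 3600.0 = 0.0008662 h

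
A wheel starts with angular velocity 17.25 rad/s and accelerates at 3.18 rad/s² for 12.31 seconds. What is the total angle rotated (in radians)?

θ = ω₀t + ½αt² = 17.25×12.31 + ½×3.18×12.31² = 453.29 rad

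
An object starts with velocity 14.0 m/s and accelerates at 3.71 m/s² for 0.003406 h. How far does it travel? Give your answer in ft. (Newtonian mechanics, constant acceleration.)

t = 0.003406 h × 3600.0 = 12.2616 s
d = v₀ × t + ½ × a × t² = 14.0 × 12.2616 + 0.5 × 3.71 × 12.2616² = 450.556 m
d = 450.556 m / 0.3048 = 1478 ft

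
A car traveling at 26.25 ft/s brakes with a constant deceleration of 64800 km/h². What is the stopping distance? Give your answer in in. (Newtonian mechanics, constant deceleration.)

v₀ = 26.25 ft/s × 0.3048 = 8.001 m/s
a = 64800 km/h² × 7.716049382716049e-05 = 5.0 m/s²
d = v₀² / (2a) = 8.001² / (2 × 5.0) = 64.016 / 10.0 = 6.4016 m
d = 6.4016 m / 0.0254 = 252.0 in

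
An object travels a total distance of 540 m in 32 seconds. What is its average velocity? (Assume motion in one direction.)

v_avg = Δd / Δt = 540 / 32 = 16.88 m/s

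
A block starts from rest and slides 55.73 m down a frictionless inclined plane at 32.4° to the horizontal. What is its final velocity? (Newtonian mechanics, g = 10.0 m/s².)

a = g sin(θ) = 10.0 × sin(32.4°) = 5.3583 m/s²
v = √(2ad) = √(2 × 5.3583 × 55.73) = 24.44 m/s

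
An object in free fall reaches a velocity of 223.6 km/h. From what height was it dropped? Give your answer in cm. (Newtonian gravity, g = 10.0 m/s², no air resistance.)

v = 223.6 km/h × 0.2777777777777778 = 62.1111 m/s
h = v² / (2g) = 62.1111² / (2 × 10.0) = 192.889 m
h = 192.889 m / 0.01 = 19290 cm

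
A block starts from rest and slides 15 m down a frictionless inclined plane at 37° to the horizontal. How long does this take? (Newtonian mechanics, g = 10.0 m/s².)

a = g sin(θ) = 10.0 × sin(37°) = 6.0182 m/s²
t = √(2d/a) = √(2 × 15 / 6.0182) = 2.23 s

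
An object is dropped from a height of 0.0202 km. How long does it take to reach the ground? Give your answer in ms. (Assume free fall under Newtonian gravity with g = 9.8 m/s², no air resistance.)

h = 0.0202 km × 1000.0 = 20.2 m
t = √(2h/g) = √(2 × 20.2 / 9.8) = 2.03038 s
t = 2.03038 s / 0.001 = 2030 ms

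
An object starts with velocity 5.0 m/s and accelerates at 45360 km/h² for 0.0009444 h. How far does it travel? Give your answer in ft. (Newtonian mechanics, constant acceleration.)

a = 45360 km/h² × 7.716049382716049e-05 = 3.5 m/s²
t = 0.0009444 h × 3600.0 = 3.39984 s
d = v₀ × t + ½ × a × t² = 5.0 × 3.39984 + 0.5 × 3.5 × 3.39984² = 37.2273 m
d = 37.2273 m / 0.3048 = 122.1 ft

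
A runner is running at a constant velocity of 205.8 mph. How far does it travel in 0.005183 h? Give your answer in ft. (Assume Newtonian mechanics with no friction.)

v = 205.8 mph × 0.44704 = 92.0008 m/s
t = 0.005183 h × 3600.0 = 18.6588 s
d = v × t = 92.0008 × 18.6588 = 1716.62 m
d = 1716.62 m / 0.3048 = 5632 ft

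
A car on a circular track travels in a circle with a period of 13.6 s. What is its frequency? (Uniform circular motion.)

f = 1/T = 1/13.6 = 0.0735 Hz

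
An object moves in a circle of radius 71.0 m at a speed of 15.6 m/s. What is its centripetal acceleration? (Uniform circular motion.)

a_c = v²/r = 15.6²/71.0 = 243.36/71.0 = 3.43 m/s²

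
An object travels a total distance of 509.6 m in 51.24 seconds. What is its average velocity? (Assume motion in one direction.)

v_avg = Δd / Δt = 509.6 / 51.24 = 9.95 m/s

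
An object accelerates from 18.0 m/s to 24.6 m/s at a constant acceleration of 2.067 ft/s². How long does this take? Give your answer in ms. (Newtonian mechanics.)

a = 2.067 ft/s² × 0.3048 = 0.630022 m/s²
t = (v - v₀) / a = (24.6 - 18.0) / 0.630022 = 10.4758 s
t = 10.4758 s / 0.001 = 10480 ms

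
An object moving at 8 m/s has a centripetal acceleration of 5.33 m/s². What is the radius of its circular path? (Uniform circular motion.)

r = v²/a_c = 8²/5.33 = 12.01 m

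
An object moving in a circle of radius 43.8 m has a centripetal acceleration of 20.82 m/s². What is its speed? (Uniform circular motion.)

v = √(a_c × r) = √(20.82 × 43.8) = 30.2 m/s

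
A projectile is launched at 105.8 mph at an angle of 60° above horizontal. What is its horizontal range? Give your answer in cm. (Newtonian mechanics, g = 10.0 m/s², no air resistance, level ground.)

v₀ = 105.8 mph × 0.44704 = 47.2968 m/s
R = v₀² × sin(2θ) / g = 47.2968² × sin(2 × 60°) / 10.0 = 2236.99 × 0.866025 / 10.0 = 193.729 m
R = 193.729 m / 0.01 = 19370 cm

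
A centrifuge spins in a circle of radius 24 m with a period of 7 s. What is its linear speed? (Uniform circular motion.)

v = 2πr/T = 2π×24/7 = 21.54 m/s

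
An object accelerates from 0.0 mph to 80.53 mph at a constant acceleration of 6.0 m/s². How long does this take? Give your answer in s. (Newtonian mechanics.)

v₀ = 0.0 mph × 0.44704 = 0.0 m/s
v = 80.53 mph × 0.44704 = 36.0001 m/s
t = (v - v₀) / a = (36.0001 - 0.0) / 6.0 = 6.0 s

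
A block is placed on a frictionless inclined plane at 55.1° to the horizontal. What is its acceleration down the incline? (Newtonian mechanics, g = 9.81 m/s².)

a = g sin(θ) = 9.81 × sin(55.1°) = 9.81 × 0.8202 = 8.05 m/s²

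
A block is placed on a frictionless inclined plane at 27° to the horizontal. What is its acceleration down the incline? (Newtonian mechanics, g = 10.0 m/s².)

a = g sin(θ) = 10.0 × sin(27°) = 10.0 × 0.454 = 4.54 m/s²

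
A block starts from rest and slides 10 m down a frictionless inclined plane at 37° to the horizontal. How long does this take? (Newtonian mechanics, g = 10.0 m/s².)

a = g sin(θ) = 10.0 × sin(37°) = 6.0182 m/s²
t = √(2d/a) = √(2 × 10 / 6.0182) = 1.82 s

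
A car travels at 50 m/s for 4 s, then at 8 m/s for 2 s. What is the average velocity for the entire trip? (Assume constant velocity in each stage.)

d₁ = v₁t₁ = 50 × 4 = 200 m
d₂ = v₂t₂ = 8 × 2 = 16 m
d_total = 216 m, t_total = 6 s
v_avg = d_total/t_total = 216/6 = 36.0 m/s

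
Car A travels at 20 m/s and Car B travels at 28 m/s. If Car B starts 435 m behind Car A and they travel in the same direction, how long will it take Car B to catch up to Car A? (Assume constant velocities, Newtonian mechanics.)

Relative speed: v_rel = 28 - 20 = 8 m/s
Time to catch: t = d₀/v_rel = 435/8 = 54.38 s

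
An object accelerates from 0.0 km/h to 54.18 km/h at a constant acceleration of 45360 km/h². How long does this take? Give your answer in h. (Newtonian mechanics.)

v₀ = 0.0 km/h × 0.2777777777777778 = 0.0 m/s
v = 54.18 km/h × 0.2777777777777778 = 15.05 m/s
a = 45360 km/h² × 7.716049382716049e-05 = 3.5 m/s²
t = (v - v₀) / a = (15.05 - 0.0) / 3.5 = 4.3 s
t = 4.3 s / 3600.0 = 0.001194 h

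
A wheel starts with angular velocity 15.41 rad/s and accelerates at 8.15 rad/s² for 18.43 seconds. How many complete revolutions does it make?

θ = ω₀t + ½αt² = 15.41×18.43 + ½×8.15×18.43² = 1668.1407675 rad
Total revolutions = θ/(2π) = 1668.1407675/(2π) = 265.49
Complete revolutions = ⌊265.49⌋ = 265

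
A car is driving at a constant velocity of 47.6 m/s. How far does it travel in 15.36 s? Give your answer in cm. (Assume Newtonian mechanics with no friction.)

d = v × t = 47.6 × 15.36 = 731.136 m
d = 731.136 m / 0.01 = 73110 cm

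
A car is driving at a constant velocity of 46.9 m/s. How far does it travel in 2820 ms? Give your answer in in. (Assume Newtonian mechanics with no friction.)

t = 2820 ms × 0.001 = 2.82 s
d = v × t = 46.9 × 2.82 = 132.258 m
d = 132.258 m / 0.0254 = 5207 in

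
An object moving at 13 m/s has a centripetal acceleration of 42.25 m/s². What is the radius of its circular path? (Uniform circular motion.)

r = v²/a_c = 13²/42.25 = 4.0 m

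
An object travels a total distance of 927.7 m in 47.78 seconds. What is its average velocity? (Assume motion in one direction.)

v_avg = Δd / Δt = 927.7 / 47.78 = 19.42 m/s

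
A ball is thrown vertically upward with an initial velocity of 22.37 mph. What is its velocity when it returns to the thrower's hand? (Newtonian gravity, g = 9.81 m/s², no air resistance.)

By conservation of energy (no air resistance), the ball returns to the throw height with the same speed as launch, but directed downward.
|v_ground| = v₀ = 22.37 mph
v_ground = 22.37 mph (downward)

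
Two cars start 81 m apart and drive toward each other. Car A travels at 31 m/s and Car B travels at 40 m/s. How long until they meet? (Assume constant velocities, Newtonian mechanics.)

Combined speed: v_combined = 31 + 40 = 71 m/s
Time to meet: t = d/v_combined = 81/71 = 1.14 s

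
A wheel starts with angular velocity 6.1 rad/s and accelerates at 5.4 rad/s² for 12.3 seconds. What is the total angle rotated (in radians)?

θ = ω₀t + ½αt² = 6.1×12.3 + ½×5.4×12.3² = 483.51 rad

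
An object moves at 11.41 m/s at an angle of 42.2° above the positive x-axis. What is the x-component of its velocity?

vₓ = v cos(θ) = 11.41 × cos(42.2°) = 8.45 m/s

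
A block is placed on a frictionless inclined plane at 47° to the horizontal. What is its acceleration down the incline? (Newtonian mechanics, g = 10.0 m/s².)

a = g sin(θ) = 10.0 × sin(47°) = 10.0 × 0.7314 = 7.31 m/s²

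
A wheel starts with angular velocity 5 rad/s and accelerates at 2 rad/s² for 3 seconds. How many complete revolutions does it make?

θ = ω₀t + ½αt² = 5×3 + ½×2×3² = 24.0 rad
Total revolutions = θ/(2π) = 24.0/(2π) = 3.82
Complete revolutions = ⌊3.82⌋ = 3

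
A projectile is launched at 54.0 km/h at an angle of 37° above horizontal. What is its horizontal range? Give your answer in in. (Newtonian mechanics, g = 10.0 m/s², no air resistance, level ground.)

v₀ = 54.0 km/h × 0.2777777777777778 = 15.0 m/s
R = v₀² × sin(2θ) / g = 15.0² × sin(2 × 37°) / 10.0 = 225.0 × 0.961262 / 10.0 = 21.6284 m
R = 21.6284 m / 0.0254 = 851.5 in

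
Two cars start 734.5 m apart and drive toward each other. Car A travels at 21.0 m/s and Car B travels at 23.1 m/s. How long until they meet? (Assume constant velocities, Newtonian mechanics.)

Combined speed: v_combined = 21.0 + 23.1 = 44.1 m/s
Time to meet: t = d/v_combined = 734.5/44.1 = 16.66 s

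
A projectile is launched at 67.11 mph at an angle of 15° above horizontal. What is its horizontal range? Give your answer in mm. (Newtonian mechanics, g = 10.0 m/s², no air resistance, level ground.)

v₀ = 67.11 mph × 0.44704 = 30.0009 m/s
R = v₀² × sin(2θ) / g = 30.0009² × sin(2 × 15°) / 10.0 = 900.054 × 0.5 / 10.0 = 45.0027 m
R = 45.0027 m / 0.001 = 45000 mm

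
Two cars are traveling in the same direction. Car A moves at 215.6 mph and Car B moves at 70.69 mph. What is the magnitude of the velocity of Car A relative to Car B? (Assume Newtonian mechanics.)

v_rel = |v_A - v_B| = |215.6 - 70.69| = 144.91 mph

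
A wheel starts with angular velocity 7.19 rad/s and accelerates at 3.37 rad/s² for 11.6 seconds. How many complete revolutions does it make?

θ = ω₀t + ½αt² = 7.19×11.6 + ½×3.37×11.6² = 310.1376 rad
Total revolutions = θ/(2π) = 310.1376/(2π) = 49.36
Complete revolutions = ⌊49.36⌋ = 49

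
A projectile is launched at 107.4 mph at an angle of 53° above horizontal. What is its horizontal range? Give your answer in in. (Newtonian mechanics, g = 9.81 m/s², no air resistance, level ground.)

v₀ = 107.4 mph × 0.44704 = 48.0121 m/s
R = v₀² × sin(2θ) / g = 48.0121² × sin(2 × 53°) / 9.81 = 2305.16 × 0.961262 / 9.81 = 225.878 m
R = 225.878 m / 0.0254 = 8893 in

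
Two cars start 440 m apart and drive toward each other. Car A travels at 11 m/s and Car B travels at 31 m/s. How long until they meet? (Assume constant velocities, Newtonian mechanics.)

Combined speed: v_combined = 11 + 31 = 42 m/s
Time to meet: t = d/v_combined = 440/42 = 10.48 s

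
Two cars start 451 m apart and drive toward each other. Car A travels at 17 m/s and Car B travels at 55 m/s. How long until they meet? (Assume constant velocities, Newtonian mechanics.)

Combined speed: v_combined = 17 + 55 = 72 m/s
Time to meet: t = d/v_combined = 451/72 = 6.26 s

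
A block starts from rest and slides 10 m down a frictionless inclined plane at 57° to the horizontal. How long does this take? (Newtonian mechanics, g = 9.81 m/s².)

a = g sin(θ) = 9.81 × sin(57°) = 8.2274 m/s²
t = √(2d/a) = √(2 × 10 / 8.2274) = 1.56 s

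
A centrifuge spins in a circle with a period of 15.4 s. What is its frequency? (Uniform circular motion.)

f = 1/T = 1/15.4 = 0.0649 Hz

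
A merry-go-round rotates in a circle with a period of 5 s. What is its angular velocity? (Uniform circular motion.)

ω = 2π/T = 2π/5 = 1.2566 rad/s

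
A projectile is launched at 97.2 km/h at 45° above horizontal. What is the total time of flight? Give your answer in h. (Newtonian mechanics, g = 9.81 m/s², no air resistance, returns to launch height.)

v₀ = 97.2 km/h × 0.2777777777777778 = 27.0 m/s
T = 2 × v₀ × sin(θ) / g = 2 × 27.0 × sin(45°) / 9.81 = 2 × 27.0 × 0.707107 / 9.81 = 3.89233 s
T = 3.89233 s / 3600.0 = 0.001081 h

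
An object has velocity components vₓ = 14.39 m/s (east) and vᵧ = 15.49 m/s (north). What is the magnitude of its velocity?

|v| = √(vₓ² + vᵧ²) = √(14.39² + 15.49²) = √(447.0122) = 21.14 m/s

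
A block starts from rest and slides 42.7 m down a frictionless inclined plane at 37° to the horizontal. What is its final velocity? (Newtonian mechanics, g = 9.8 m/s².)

a = g sin(θ) = 9.8 × sin(37°) = 5.8978 m/s²
v = √(2ad) = √(2 × 5.8978 × 42.7) = 22.44 m/s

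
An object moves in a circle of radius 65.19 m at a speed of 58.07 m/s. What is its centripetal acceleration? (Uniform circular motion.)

a_c = v²/r = 58.07²/65.19 = 3372.1249/65.19 = 51.73 m/s²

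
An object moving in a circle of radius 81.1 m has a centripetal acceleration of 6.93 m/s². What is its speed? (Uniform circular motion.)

v = √(a_c × r) = √(6.93 × 81.1) = 23.71 m/s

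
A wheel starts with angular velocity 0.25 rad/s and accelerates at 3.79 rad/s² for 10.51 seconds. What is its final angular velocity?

ω = ω₀ + αt = 0.25 + 3.79 × 10.51 = 40.08 rad/s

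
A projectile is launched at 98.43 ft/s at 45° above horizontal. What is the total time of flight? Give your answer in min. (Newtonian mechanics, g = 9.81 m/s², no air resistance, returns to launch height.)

v₀ = 98.43 ft/s × 0.3048 = 30.0015 m/s
T = 2 × v₀ × sin(θ) / g = 2 × 30.0015 × sin(45°) / 9.81 = 2 × 30.0015 × 0.707107 / 9.81 = 4.32503 s
T = 4.32503 s / 60.0 = 0.07208 min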